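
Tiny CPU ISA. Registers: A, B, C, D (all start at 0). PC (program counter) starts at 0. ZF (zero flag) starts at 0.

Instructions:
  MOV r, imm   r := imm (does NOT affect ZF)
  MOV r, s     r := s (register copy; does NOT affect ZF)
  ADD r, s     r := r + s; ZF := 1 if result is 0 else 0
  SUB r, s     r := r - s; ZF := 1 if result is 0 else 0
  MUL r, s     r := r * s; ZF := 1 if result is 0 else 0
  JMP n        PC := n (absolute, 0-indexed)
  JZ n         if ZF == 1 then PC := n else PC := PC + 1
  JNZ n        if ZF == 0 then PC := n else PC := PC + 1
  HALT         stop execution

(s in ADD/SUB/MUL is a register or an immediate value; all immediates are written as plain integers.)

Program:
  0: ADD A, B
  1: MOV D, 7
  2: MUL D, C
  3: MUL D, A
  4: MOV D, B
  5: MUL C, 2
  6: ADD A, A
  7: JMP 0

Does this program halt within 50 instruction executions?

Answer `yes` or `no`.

Answer: no

Derivation:
Step 1: PC=0 exec 'ADD A, B'. After: A=0 B=0 C=0 D=0 ZF=1 PC=1
Step 2: PC=1 exec 'MOV D, 7'. After: A=0 B=0 C=0 D=7 ZF=1 PC=2
Step 3: PC=2 exec 'MUL D, C'. After: A=0 B=0 C=0 D=0 ZF=1 PC=3
Step 4: PC=3 exec 'MUL D, A'. After: A=0 B=0 C=0 D=0 ZF=1 PC=4
Step 5: PC=4 exec 'MOV D, B'. After: A=0 B=0 C=0 D=0 ZF=1 PC=5
Step 6: PC=5 exec 'MUL C, 2'. After: A=0 B=0 C=0 D=0 ZF=1 PC=6
Step 7: PC=6 exec 'ADD A, A'. After: A=0 B=0 C=0 D=0 ZF=1 PC=7
Step 8: PC=7 exec 'JMP 0'. After: A=0 B=0 C=0 D=0 ZF=1 PC=0
Step 9: PC=0 exec 'ADD A, B'. After: A=0 B=0 C=0 D=0 ZF=1 PC=1
State after step 9 equals state after step 1: the program is in a cycle of length 8 and will never halt.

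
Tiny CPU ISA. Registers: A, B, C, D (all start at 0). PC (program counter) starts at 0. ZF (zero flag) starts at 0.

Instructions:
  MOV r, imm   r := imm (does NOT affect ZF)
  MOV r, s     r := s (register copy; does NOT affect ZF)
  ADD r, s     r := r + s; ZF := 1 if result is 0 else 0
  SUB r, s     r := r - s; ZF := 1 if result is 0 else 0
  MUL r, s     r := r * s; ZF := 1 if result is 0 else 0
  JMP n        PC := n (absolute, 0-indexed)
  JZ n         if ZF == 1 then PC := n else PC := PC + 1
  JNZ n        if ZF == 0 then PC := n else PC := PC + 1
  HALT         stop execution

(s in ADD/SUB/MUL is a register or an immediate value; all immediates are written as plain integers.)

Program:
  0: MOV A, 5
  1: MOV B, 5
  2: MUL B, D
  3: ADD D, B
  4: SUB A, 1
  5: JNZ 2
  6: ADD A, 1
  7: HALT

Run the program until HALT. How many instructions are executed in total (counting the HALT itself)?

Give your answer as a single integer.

Answer: 24

Derivation:
Step 1: PC=0 exec 'MOV A, 5'. After: A=5 B=0 C=0 D=0 ZF=0 PC=1
Step 2: PC=1 exec 'MOV B, 5'. After: A=5 B=5 C=0 D=0 ZF=0 PC=2
Step 3: PC=2 exec 'MUL B, D'. After: A=5 B=0 C=0 D=0 ZF=1 PC=3
Step 4: PC=3 exec 'ADD D, B'. After: A=5 B=0 C=0 D=0 ZF=1 PC=4
Step 5: PC=4 exec 'SUB A, 1'. After: A=4 B=0 C=0 D=0 ZF=0 PC=5
Step 6: PC=5 exec 'JNZ 2'. After: A=4 B=0 C=0 D=0 ZF=0 PC=2
Step 7: PC=2 exec 'MUL B, D'. After: A=4 B=0 C=0 D=0 ZF=1 PC=3
Step 8: PC=3 exec 'ADD D, B'. After: A=4 B=0 C=0 D=0 ZF=1 PC=4
Step 9: PC=4 exec 'SUB A, 1'. After: A=3 B=0 C=0 D=0 ZF=0 PC=5
Step 10: PC=5 exec 'JNZ 2'. After: A=3 B=0 C=0 D=0 ZF=0 PC=2
Step 11: PC=2 exec 'MUL B, D'. After: A=3 B=0 C=0 D=0 ZF=1 PC=3
Step 12: PC=3 exec 'ADD D, B'. After: A=3 B=0 C=0 D=0 ZF=1 PC=4
Step 13: PC=4 exec 'SUB A, 1'. After: A=2 B=0 C=0 D=0 ZF=0 PC=5
Step 14: PC=5 exec 'JNZ 2'. After: A=2 B=0 C=0 D=0 ZF=0 PC=2
Step 15: PC=2 exec 'MUL B, D'. After: A=2 B=0 C=0 D=0 ZF=1 PC=3
Step 16: PC=3 exec 'ADD D, B'. After: A=2 B=0 C=0 D=0 ZF=1 PC=4
Step 17: PC=4 exec 'SUB A, 1'. After: A=1 B=0 C=0 D=0 ZF=0 PC=5
Step 18: PC=5 exec 'JNZ 2'. After: A=1 B=0 C=0 D=0 ZF=0 PC=2
Step 19: PC=2 exec 'MUL B, D'. After: A=1 B=0 C=0 D=0 ZF=1 PC=3
Step 20: PC=3 exec 'ADD D, B'. After: A=1 B=0 C=0 D=0 ZF=1 PC=4
Step 21: PC=4 exec 'SUB A, 1'. After: A=0 B=0 C=0 D=0 ZF=1 PC=5
Step 22: PC=5 exec 'JNZ 2'. After: A=0 B=0 C=0 D=0 ZF=1 PC=6
Step 23: PC=6 exec 'ADD A, 1'. After: A=1 B=0 C=0 D=0 ZF=0 PC=7
Step 24: PC=7 exec 'HALT'. After: A=1 B=0 C=0 D=0 ZF=0 PC=7 HALTED
Total instructions executed: 24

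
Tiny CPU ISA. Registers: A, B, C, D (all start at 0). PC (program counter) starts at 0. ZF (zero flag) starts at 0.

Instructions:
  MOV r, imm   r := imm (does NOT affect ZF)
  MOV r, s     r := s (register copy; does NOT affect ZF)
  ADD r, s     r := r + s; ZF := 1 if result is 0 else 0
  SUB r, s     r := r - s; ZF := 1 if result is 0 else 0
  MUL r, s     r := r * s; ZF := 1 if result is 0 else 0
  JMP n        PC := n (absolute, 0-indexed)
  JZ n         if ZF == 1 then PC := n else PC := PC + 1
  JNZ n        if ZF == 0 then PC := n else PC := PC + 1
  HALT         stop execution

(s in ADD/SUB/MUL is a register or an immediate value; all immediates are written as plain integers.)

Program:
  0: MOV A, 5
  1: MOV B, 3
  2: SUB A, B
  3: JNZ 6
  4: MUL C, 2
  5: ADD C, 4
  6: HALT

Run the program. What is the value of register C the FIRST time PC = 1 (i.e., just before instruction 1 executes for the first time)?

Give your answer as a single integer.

Step 1: PC=0 exec 'MOV A, 5'. After: A=5 B=0 C=0 D=0 ZF=0 PC=1
First time PC=1: C=0

0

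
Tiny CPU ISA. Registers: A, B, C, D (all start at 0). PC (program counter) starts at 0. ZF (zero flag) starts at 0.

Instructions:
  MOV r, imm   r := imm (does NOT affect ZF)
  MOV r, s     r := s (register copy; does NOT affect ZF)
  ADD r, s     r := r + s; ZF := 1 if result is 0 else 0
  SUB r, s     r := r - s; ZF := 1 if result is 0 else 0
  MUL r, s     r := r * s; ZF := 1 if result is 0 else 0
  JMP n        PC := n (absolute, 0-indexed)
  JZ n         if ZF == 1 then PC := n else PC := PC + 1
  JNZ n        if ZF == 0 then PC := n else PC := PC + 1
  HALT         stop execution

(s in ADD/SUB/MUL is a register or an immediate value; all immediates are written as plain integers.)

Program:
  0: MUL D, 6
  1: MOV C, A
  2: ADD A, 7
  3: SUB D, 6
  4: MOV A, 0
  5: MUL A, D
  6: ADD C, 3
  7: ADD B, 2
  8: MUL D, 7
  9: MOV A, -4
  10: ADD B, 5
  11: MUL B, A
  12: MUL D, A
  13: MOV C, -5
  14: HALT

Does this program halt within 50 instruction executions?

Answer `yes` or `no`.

Step 1: PC=0 exec 'MUL D, 6'. After: A=0 B=0 C=0 D=0 ZF=1 PC=1
Step 2: PC=1 exec 'MOV C, A'. After: A=0 B=0 C=0 D=0 ZF=1 PC=2
Step 3: PC=2 exec 'ADD A, 7'. After: A=7 B=0 C=0 D=0 ZF=0 PC=3
Step 4: PC=3 exec 'SUB D, 6'. After: A=7 B=0 C=0 D=-6 ZF=0 PC=4
Step 5: PC=4 exec 'MOV A, 0'. After: A=0 B=0 C=0 D=-6 ZF=0 PC=5
Step 6: PC=5 exec 'MUL A, D'. After: A=0 B=0 C=0 D=-6 ZF=1 PC=6
Step 7: PC=6 exec 'ADD C, 3'. After: A=0 B=0 C=3 D=-6 ZF=0 PC=7
Step 8: PC=7 exec 'ADD B, 2'. After: A=0 B=2 C=3 D=-6 ZF=0 PC=8
Step 9: PC=8 exec 'MUL D, 7'. After: A=0 B=2 C=3 D=-42 ZF=0 PC=9
Step 10: PC=9 exec 'MOV A, -4'. After: A=-4 B=2 C=3 D=-42 ZF=0 PC=10
Step 11: PC=10 exec 'ADD B, 5'. After: A=-4 B=7 C=3 D=-42 ZF=0 PC=11
Step 12: PC=11 exec 'MUL B, A'. After: A=-4 B=-28 C=3 D=-42 ZF=0 PC=12
Step 13: PC=12 exec 'MUL D, A'. After: A=-4 B=-28 C=3 D=168 ZF=0 PC=13
Step 14: PC=13 exec 'MOV C, -5'. After: A=-4 B=-28 C=-5 D=168 ZF=0 PC=14
Step 15: PC=14 exec 'HALT'. After: A=-4 B=-28 C=-5 D=168 ZF=0 PC=14 HALTED

Answer: yes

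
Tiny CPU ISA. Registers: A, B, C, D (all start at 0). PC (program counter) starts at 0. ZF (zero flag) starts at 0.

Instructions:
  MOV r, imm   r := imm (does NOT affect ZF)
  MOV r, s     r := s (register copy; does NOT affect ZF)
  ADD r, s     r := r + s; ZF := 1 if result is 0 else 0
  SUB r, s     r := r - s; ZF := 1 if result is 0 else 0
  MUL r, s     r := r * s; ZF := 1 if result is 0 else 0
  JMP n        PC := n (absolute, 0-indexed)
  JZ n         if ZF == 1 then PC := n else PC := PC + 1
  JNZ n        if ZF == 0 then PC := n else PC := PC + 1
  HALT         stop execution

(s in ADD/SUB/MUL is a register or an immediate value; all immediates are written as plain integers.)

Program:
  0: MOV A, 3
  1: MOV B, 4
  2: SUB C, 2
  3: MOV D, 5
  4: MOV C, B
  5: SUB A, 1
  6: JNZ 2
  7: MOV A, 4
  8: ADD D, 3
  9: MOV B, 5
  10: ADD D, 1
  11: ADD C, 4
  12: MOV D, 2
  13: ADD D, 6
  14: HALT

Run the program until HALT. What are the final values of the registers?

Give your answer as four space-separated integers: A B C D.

Step 1: PC=0 exec 'MOV A, 3'. After: A=3 B=0 C=0 D=0 ZF=0 PC=1
Step 2: PC=1 exec 'MOV B, 4'. After: A=3 B=4 C=0 D=0 ZF=0 PC=2
Step 3: PC=2 exec 'SUB C, 2'. After: A=3 B=4 C=-2 D=0 ZF=0 PC=3
Step 4: PC=3 exec 'MOV D, 5'. After: A=3 B=4 C=-2 D=5 ZF=0 PC=4
Step 5: PC=4 exec 'MOV C, B'. After: A=3 B=4 C=4 D=5 ZF=0 PC=5
Step 6: PC=5 exec 'SUB A, 1'. After: A=2 B=4 C=4 D=5 ZF=0 PC=6
Step 7: PC=6 exec 'JNZ 2'. After: A=2 B=4 C=4 D=5 ZF=0 PC=2
Step 8: PC=2 exec 'SUB C, 2'. After: A=2 B=4 C=2 D=5 ZF=0 PC=3
Step 9: PC=3 exec 'MOV D, 5'. After: A=2 B=4 C=2 D=5 ZF=0 PC=4
Step 10: PC=4 exec 'MOV C, B'. After: A=2 B=4 C=4 D=5 ZF=0 PC=5
Step 11: PC=5 exec 'SUB A, 1'. After: A=1 B=4 C=4 D=5 ZF=0 PC=6
Step 12: PC=6 exec 'JNZ 2'. After: A=1 B=4 C=4 D=5 ZF=0 PC=2
Step 13: PC=2 exec 'SUB C, 2'. After: A=1 B=4 C=2 D=5 ZF=0 PC=3
Step 14: PC=3 exec 'MOV D, 5'. After: A=1 B=4 C=2 D=5 ZF=0 PC=4
Step 15: PC=4 exec 'MOV C, B'. After: A=1 B=4 C=4 D=5 ZF=0 PC=5
Step 16: PC=5 exec 'SUB A, 1'. After: A=0 B=4 C=4 D=5 ZF=1 PC=6
Step 17: PC=6 exec 'JNZ 2'. After: A=0 B=4 C=4 D=5 ZF=1 PC=7
Step 18: PC=7 exec 'MOV A, 4'. After: A=4 B=4 C=4 D=5 ZF=1 PC=8
Step 19: PC=8 exec 'ADD D, 3'. After: A=4 B=4 C=4 D=8 ZF=0 PC=9
Step 20: PC=9 exec 'MOV B, 5'. After: A=4 B=5 C=4 D=8 ZF=0 PC=10
Step 21: PC=10 exec 'ADD D, 1'. After: A=4 B=5 C=4 D=9 ZF=0 PC=11
Step 22: PC=11 exec 'ADD C, 4'. After: A=4 B=5 C=8 D=9 ZF=0 PC=12
Step 23: PC=12 exec 'MOV D, 2'. After: A=4 B=5 C=8 D=2 ZF=0 PC=13
Step 24: PC=13 exec 'ADD D, 6'. After: A=4 B=5 C=8 D=8 ZF=0 PC=14
Step 25: PC=14 exec 'HALT'. After: A=4 B=5 C=8 D=8 ZF=0 PC=14 HALTED

Answer: 4 5 8 8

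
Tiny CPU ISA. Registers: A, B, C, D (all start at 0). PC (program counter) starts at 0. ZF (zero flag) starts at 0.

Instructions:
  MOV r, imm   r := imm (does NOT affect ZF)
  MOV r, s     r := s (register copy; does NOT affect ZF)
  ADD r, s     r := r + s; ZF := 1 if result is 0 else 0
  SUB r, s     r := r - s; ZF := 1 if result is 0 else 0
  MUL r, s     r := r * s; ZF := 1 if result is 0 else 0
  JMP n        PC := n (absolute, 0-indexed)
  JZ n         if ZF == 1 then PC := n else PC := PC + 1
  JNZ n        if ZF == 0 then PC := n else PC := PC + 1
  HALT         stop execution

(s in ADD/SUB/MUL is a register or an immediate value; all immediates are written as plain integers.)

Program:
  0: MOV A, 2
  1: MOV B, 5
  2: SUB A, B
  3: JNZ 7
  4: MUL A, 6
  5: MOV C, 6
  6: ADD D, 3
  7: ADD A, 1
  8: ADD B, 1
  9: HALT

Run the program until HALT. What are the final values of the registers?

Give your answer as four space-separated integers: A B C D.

Answer: -2 6 0 0

Derivation:
Step 1: PC=0 exec 'MOV A, 2'. After: A=2 B=0 C=0 D=0 ZF=0 PC=1
Step 2: PC=1 exec 'MOV B, 5'. After: A=2 B=5 C=0 D=0 ZF=0 PC=2
Step 3: PC=2 exec 'SUB A, B'. After: A=-3 B=5 C=0 D=0 ZF=0 PC=3
Step 4: PC=3 exec 'JNZ 7'. After: A=-3 B=5 C=0 D=0 ZF=0 PC=7
Step 5: PC=7 exec 'ADD A, 1'. After: A=-2 B=5 C=0 D=0 ZF=0 PC=8
Step 6: PC=8 exec 'ADD B, 1'. After: A=-2 B=6 C=0 D=0 ZF=0 PC=9
Step 7: PC=9 exec 'HALT'. After: A=-2 B=6 C=0 D=0 ZF=0 PC=9 HALTED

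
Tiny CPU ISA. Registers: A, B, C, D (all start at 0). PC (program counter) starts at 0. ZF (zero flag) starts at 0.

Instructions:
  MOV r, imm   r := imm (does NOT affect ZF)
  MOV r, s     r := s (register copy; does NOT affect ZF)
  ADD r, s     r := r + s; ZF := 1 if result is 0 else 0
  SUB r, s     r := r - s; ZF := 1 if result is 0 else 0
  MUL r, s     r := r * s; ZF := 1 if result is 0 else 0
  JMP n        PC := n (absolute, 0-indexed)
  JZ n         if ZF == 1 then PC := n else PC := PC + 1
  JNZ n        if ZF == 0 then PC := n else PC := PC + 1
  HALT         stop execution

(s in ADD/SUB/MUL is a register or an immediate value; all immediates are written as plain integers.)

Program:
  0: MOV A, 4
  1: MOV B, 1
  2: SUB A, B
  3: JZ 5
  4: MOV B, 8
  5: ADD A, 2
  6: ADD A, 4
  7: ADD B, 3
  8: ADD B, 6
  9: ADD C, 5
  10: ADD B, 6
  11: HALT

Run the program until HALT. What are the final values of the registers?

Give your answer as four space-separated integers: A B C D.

Answer: 9 23 5 0

Derivation:
Step 1: PC=0 exec 'MOV A, 4'. After: A=4 B=0 C=0 D=0 ZF=0 PC=1
Step 2: PC=1 exec 'MOV B, 1'. After: A=4 B=1 C=0 D=0 ZF=0 PC=2
Step 3: PC=2 exec 'SUB A, B'. After: A=3 B=1 C=0 D=0 ZF=0 PC=3
Step 4: PC=3 exec 'JZ 5'. After: A=3 B=1 C=0 D=0 ZF=0 PC=4
Step 5: PC=4 exec 'MOV B, 8'. After: A=3 B=8 C=0 D=0 ZF=0 PC=5
Step 6: PC=5 exec 'ADD A, 2'. After: A=5 B=8 C=0 D=0 ZF=0 PC=6
Step 7: PC=6 exec 'ADD A, 4'. After: A=9 B=8 C=0 D=0 ZF=0 PC=7
Step 8: PC=7 exec 'ADD B, 3'. After: A=9 B=11 C=0 D=0 ZF=0 PC=8
Step 9: PC=8 exec 'ADD B, 6'. After: A=9 B=17 C=0 D=0 ZF=0 PC=9
Step 10: PC=9 exec 'ADD C, 5'. After: A=9 B=17 C=5 D=0 ZF=0 PC=10
Step 11: PC=10 exec 'ADD B, 6'. After: A=9 B=23 C=5 D=0 ZF=0 PC=11
Step 12: PC=11 exec 'HALT'. After: A=9 B=23 C=5 D=0 ZF=0 PC=11 HALTED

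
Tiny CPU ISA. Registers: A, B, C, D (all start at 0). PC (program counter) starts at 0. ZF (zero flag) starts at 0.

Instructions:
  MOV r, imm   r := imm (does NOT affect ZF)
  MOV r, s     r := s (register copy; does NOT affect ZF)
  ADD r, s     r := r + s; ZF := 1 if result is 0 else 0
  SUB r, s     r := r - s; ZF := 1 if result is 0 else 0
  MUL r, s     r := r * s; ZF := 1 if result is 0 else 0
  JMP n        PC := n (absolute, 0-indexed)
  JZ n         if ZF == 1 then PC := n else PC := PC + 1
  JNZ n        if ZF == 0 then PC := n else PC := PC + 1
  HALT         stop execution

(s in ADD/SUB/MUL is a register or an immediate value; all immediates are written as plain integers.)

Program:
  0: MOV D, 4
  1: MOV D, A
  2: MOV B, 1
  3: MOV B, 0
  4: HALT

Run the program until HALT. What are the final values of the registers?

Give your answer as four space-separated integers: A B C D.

Step 1: PC=0 exec 'MOV D, 4'. After: A=0 B=0 C=0 D=4 ZF=0 PC=1
Step 2: PC=1 exec 'MOV D, A'. After: A=0 B=0 C=0 D=0 ZF=0 PC=2
Step 3: PC=2 exec 'MOV B, 1'. After: A=0 B=1 C=0 D=0 ZF=0 PC=3
Step 4: PC=3 exec 'MOV B, 0'. After: A=0 B=0 C=0 D=0 ZF=0 PC=4
Step 5: PC=4 exec 'HALT'. After: A=0 B=0 C=0 D=0 ZF=0 PC=4 HALTED

Answer: 0 0 0 0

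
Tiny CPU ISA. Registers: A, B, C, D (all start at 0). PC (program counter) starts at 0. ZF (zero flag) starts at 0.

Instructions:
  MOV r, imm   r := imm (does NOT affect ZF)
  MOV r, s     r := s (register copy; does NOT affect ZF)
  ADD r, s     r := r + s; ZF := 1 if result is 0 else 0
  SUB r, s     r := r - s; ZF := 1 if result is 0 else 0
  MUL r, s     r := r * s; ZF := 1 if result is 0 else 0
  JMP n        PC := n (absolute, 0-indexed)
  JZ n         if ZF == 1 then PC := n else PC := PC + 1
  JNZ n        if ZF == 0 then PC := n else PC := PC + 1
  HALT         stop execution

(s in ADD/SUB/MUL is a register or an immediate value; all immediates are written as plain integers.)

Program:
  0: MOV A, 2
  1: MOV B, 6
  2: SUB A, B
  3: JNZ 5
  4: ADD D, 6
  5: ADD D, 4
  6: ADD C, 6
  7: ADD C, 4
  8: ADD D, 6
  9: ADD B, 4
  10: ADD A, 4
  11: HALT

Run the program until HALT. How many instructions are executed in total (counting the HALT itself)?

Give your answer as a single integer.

Answer: 11

Derivation:
Step 1: PC=0 exec 'MOV A, 2'. After: A=2 B=0 C=0 D=0 ZF=0 PC=1
Step 2: PC=1 exec 'MOV B, 6'. After: A=2 B=6 C=0 D=0 ZF=0 PC=2
Step 3: PC=2 exec 'SUB A, B'. After: A=-4 B=6 C=0 D=0 ZF=0 PC=3
Step 4: PC=3 exec 'JNZ 5'. After: A=-4 B=6 C=0 D=0 ZF=0 PC=5
Step 5: PC=5 exec 'ADD D, 4'. After: A=-4 B=6 C=0 D=4 ZF=0 PC=6
Step 6: PC=6 exec 'ADD C, 6'. After: A=-4 B=6 C=6 D=4 ZF=0 PC=7
Step 7: PC=7 exec 'ADD C, 4'. After: A=-4 B=6 C=10 D=4 ZF=0 PC=8
Step 8: PC=8 exec 'ADD D, 6'. After: A=-4 B=6 C=10 D=10 ZF=0 PC=9
Step 9: PC=9 exec 'ADD B, 4'. After: A=-4 B=10 C=10 D=10 ZF=0 PC=10
Step 10: PC=10 exec 'ADD A, 4'. After: A=0 B=10 C=10 D=10 ZF=1 PC=11
Step 11: PC=11 exec 'HALT'. After: A=0 B=10 C=10 D=10 ZF=1 PC=11 HALTED
Total instructions executed: 11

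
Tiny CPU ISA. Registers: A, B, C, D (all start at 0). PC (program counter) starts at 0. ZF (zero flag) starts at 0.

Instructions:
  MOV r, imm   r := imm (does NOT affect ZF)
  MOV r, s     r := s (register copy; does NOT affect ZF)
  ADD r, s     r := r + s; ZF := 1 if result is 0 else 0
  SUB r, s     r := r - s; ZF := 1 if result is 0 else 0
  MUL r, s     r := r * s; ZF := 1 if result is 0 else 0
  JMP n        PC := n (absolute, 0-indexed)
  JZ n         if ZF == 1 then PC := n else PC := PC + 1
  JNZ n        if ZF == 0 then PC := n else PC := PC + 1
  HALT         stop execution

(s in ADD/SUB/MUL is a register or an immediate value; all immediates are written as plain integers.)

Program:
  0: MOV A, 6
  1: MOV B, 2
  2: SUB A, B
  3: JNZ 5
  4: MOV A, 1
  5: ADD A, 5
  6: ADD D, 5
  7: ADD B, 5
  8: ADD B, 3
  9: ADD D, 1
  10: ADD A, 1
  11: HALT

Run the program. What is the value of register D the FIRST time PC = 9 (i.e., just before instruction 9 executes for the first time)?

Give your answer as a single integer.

Step 1: PC=0 exec 'MOV A, 6'. After: A=6 B=0 C=0 D=0 ZF=0 PC=1
Step 2: PC=1 exec 'MOV B, 2'. After: A=6 B=2 C=0 D=0 ZF=0 PC=2
Step 3: PC=2 exec 'SUB A, B'. After: A=4 B=2 C=0 D=0 ZF=0 PC=3
Step 4: PC=3 exec 'JNZ 5'. After: A=4 B=2 C=0 D=0 ZF=0 PC=5
Step 5: PC=5 exec 'ADD A, 5'. After: A=9 B=2 C=0 D=0 ZF=0 PC=6
Step 6: PC=6 exec 'ADD D, 5'. After: A=9 B=2 C=0 D=5 ZF=0 PC=7
Step 7: PC=7 exec 'ADD B, 5'. After: A=9 B=7 C=0 D=5 ZF=0 PC=8
Step 8: PC=8 exec 'ADD B, 3'. After: A=9 B=10 C=0 D=5 ZF=0 PC=9
First time PC=9: D=5

5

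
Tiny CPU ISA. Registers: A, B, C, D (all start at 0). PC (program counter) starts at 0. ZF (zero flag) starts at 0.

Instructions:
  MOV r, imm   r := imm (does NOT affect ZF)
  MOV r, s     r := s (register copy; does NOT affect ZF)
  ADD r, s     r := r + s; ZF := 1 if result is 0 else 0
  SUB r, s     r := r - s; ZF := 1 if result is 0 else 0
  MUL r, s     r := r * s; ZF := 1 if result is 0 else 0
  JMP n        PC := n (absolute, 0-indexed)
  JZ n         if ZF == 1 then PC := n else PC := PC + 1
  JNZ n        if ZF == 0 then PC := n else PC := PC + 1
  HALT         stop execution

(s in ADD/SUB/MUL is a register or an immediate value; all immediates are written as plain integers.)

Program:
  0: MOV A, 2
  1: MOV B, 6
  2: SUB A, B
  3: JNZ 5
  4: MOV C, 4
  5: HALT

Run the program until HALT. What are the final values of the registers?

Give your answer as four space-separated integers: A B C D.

Answer: -4 6 0 0

Derivation:
Step 1: PC=0 exec 'MOV A, 2'. After: A=2 B=0 C=0 D=0 ZF=0 PC=1
Step 2: PC=1 exec 'MOV B, 6'. After: A=2 B=6 C=0 D=0 ZF=0 PC=2
Step 3: PC=2 exec 'SUB A, B'. After: A=-4 B=6 C=0 D=0 ZF=0 PC=3
Step 4: PC=3 exec 'JNZ 5'. After: A=-4 B=6 C=0 D=0 ZF=0 PC=5
Step 5: PC=5 exec 'HALT'. After: A=-4 B=6 C=0 D=0 ZF=0 PC=5 HALTED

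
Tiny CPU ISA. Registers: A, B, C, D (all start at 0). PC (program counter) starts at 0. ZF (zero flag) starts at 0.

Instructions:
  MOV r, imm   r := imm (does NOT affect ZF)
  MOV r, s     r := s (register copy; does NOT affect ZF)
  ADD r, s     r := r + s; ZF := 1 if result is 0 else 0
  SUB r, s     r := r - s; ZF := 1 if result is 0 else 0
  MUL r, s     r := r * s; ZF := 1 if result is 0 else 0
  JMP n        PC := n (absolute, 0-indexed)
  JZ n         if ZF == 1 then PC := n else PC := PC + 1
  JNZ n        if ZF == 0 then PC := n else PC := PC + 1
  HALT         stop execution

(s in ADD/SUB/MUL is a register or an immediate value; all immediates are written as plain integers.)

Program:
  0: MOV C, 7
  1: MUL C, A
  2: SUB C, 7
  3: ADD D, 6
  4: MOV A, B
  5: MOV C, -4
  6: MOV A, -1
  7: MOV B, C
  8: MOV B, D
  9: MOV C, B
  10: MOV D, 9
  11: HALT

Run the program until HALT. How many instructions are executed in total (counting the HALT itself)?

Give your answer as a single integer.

Step 1: PC=0 exec 'MOV C, 7'. After: A=0 B=0 C=7 D=0 ZF=0 PC=1
Step 2: PC=1 exec 'MUL C, A'. After: A=0 B=0 C=0 D=0 ZF=1 PC=2
Step 3: PC=2 exec 'SUB C, 7'. After: A=0 B=0 C=-7 D=0 ZF=0 PC=3
Step 4: PC=3 exec 'ADD D, 6'. After: A=0 B=0 C=-7 D=6 ZF=0 PC=4
Step 5: PC=4 exec 'MOV A, B'. After: A=0 B=0 C=-7 D=6 ZF=0 PC=5
Step 6: PC=5 exec 'MOV C, -4'. After: A=0 B=0 C=-4 D=6 ZF=0 PC=6
Step 7: PC=6 exec 'MOV A, -1'. After: A=-1 B=0 C=-4 D=6 ZF=0 PC=7
Step 8: PC=7 exec 'MOV B, C'. After: A=-1 B=-4 C=-4 D=6 ZF=0 PC=8
Step 9: PC=8 exec 'MOV B, D'. After: A=-1 B=6 C=-4 D=6 ZF=0 PC=9
Step 10: PC=9 exec 'MOV C, B'. After: A=-1 B=6 C=6 D=6 ZF=0 PC=10
Step 11: PC=10 exec 'MOV D, 9'. After: A=-1 B=6 C=6 D=9 ZF=0 PC=11
Step 12: PC=11 exec 'HALT'. After: A=-1 B=6 C=6 D=9 ZF=0 PC=11 HALTED
Total instructions executed: 12

Answer: 12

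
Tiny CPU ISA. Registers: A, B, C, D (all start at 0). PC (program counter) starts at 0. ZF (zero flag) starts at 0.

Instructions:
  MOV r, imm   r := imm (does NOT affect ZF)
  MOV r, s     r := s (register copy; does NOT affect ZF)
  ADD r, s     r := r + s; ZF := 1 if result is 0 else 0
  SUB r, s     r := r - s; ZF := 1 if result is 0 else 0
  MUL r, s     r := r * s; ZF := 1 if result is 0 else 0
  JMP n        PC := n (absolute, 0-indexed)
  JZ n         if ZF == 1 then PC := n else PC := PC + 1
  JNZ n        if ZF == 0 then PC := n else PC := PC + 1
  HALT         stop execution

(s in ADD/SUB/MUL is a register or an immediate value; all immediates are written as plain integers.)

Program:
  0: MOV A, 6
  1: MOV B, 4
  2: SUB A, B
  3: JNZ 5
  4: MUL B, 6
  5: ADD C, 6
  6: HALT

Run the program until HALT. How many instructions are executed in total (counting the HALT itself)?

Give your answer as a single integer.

Step 1: PC=0 exec 'MOV A, 6'. After: A=6 B=0 C=0 D=0 ZF=0 PC=1
Step 2: PC=1 exec 'MOV B, 4'. After: A=6 B=4 C=0 D=0 ZF=0 PC=2
Step 3: PC=2 exec 'SUB A, B'. After: A=2 B=4 C=0 D=0 ZF=0 PC=3
Step 4: PC=3 exec 'JNZ 5'. After: A=2 B=4 C=0 D=0 ZF=0 PC=5
Step 5: PC=5 exec 'ADD C, 6'. After: A=2 B=4 C=6 D=0 ZF=0 PC=6
Step 6: PC=6 exec 'HALT'. After: A=2 B=4 C=6 D=0 ZF=0 PC=6 HALTED
Total instructions executed: 6

Answer: 6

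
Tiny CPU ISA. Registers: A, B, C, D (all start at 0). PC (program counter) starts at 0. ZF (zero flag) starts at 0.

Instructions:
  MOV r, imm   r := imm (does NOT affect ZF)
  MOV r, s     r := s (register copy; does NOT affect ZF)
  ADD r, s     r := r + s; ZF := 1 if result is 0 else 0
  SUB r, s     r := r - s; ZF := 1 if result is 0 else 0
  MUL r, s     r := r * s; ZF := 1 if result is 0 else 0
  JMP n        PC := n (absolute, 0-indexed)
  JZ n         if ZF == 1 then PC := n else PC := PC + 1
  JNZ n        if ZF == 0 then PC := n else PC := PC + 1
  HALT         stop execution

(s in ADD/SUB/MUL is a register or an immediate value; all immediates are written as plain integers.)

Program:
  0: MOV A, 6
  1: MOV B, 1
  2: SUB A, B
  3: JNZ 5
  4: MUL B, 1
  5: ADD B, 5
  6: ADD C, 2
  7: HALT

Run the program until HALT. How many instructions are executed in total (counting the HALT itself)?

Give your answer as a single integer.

Step 1: PC=0 exec 'MOV A, 6'. After: A=6 B=0 C=0 D=0 ZF=0 PC=1
Step 2: PC=1 exec 'MOV B, 1'. After: A=6 B=1 C=0 D=0 ZF=0 PC=2
Step 3: PC=2 exec 'SUB A, B'. After: A=5 B=1 C=0 D=0 ZF=0 PC=3
Step 4: PC=3 exec 'JNZ 5'. After: A=5 B=1 C=0 D=0 ZF=0 PC=5
Step 5: PC=5 exec 'ADD B, 5'. After: A=5 B=6 C=0 D=0 ZF=0 PC=6
Step 6: PC=6 exec 'ADD C, 2'. After: A=5 B=6 C=2 D=0 ZF=0 PC=7
Step 7: PC=7 exec 'HALT'. After: A=5 B=6 C=2 D=0 ZF=0 PC=7 HALTED
Total instructions executed: 7

Answer: 7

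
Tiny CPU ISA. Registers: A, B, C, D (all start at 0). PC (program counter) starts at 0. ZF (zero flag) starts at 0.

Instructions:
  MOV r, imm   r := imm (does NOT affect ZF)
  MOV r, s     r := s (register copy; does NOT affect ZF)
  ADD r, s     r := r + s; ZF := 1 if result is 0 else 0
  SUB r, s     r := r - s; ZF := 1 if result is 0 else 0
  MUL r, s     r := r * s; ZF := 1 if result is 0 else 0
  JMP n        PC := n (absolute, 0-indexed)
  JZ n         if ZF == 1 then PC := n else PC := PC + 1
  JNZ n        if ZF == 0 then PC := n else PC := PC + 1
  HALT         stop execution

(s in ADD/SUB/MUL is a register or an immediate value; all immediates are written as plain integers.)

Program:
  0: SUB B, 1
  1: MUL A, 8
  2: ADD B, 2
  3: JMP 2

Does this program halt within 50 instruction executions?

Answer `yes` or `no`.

Step 1: PC=0 exec 'SUB B, 1'. After: A=0 B=-1 C=0 D=0 ZF=0 PC=1
Step 2: PC=1 exec 'MUL A, 8'. After: A=0 B=-1 C=0 D=0 ZF=1 PC=2
Step 3: PC=2 exec 'ADD B, 2'. After: A=0 B=1 C=0 D=0 ZF=0 PC=3
Step 4: PC=3 exec 'JMP 2'. After: A=0 B=1 C=0 D=0 ZF=0 PC=2
Step 5: PC=2 exec 'ADD B, 2'. After: A=0 B=3 C=0 D=0 ZF=0 PC=3
Step 6: PC=3 exec 'JMP 2'. After: A=0 B=3 C=0 D=0 ZF=0 PC=2
Step 7: PC=2 exec 'ADD B, 2'. After: A=0 B=5 C=0 D=0 ZF=0 PC=3
Step 8: PC=3 exec 'JMP 2'. After: A=0 B=5 C=0 D=0 ZF=0 PC=2
Step 9: PC=2 exec 'ADD B, 2'. After: A=0 B=7 C=0 D=0 ZF=0 PC=3
Step 10: PC=3 exec 'JMP 2'. After: A=0 B=7 C=0 D=0 ZF=0 PC=2
Step 11: PC=2 exec 'ADD B, 2'. After: A=0 B=9 C=0 D=0 ZF=0 PC=3
Step 12: PC=3 exec 'JMP 2'. After: A=0 B=9 C=0 D=0 ZF=0 PC=2
Step 13: PC=2 exec 'ADD B, 2'. After: A=0 B=11 C=0 D=0 ZF=0 PC=3
Step 14: PC=3 exec 'JMP 2'. After: A=0 B=11 C=0 D=0 ZF=0 PC=2
Step 15: PC=2 exec 'ADD B, 2'. After: A=0 B=13 C=0 D=0 ZF=0 PC=3
After 50 steps: not halted. PC revisits the same instructions with no path to HALT; will never halt.

Answer: no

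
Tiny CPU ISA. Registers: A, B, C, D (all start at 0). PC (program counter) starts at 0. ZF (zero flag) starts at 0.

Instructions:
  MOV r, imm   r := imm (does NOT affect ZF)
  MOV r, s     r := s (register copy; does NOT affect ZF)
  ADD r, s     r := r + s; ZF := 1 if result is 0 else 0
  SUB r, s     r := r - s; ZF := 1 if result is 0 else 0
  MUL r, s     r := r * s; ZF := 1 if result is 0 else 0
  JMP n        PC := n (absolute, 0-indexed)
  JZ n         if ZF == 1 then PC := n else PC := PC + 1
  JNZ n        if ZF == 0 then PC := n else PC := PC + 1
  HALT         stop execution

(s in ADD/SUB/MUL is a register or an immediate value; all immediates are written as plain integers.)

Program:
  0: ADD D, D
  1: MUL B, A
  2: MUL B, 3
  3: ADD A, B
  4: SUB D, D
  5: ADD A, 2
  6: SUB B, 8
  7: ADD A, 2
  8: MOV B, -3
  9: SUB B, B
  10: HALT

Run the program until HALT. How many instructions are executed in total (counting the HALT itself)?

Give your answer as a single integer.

Step 1: PC=0 exec 'ADD D, D'. After: A=0 B=0 C=0 D=0 ZF=1 PC=1
Step 2: PC=1 exec 'MUL B, A'. After: A=0 B=0 C=0 D=0 ZF=1 PC=2
Step 3: PC=2 exec 'MUL B, 3'. After: A=0 B=0 C=0 D=0 ZF=1 PC=3
Step 4: PC=3 exec 'ADD A, B'. After: A=0 B=0 C=0 D=0 ZF=1 PC=4
Step 5: PC=4 exec 'SUB D, D'. After: A=0 B=0 C=0 D=0 ZF=1 PC=5
Step 6: PC=5 exec 'ADD A, 2'. After: A=2 B=0 C=0 D=0 ZF=0 PC=6
Step 7: PC=6 exec 'SUB B, 8'. After: A=2 B=-8 C=0 D=0 ZF=0 PC=7
Step 8: PC=7 exec 'ADD A, 2'. After: A=4 B=-8 C=0 D=0 ZF=0 PC=8
Step 9: PC=8 exec 'MOV B, -3'. After: A=4 B=-3 C=0 D=0 ZF=0 PC=9
Step 10: PC=9 exec 'SUB B, B'. After: A=4 B=0 C=0 D=0 ZF=1 PC=10
Step 11: PC=10 exec 'HALT'. After: A=4 B=0 C=0 D=0 ZF=1 PC=10 HALTED
Total instructions executed: 11

Answer: 11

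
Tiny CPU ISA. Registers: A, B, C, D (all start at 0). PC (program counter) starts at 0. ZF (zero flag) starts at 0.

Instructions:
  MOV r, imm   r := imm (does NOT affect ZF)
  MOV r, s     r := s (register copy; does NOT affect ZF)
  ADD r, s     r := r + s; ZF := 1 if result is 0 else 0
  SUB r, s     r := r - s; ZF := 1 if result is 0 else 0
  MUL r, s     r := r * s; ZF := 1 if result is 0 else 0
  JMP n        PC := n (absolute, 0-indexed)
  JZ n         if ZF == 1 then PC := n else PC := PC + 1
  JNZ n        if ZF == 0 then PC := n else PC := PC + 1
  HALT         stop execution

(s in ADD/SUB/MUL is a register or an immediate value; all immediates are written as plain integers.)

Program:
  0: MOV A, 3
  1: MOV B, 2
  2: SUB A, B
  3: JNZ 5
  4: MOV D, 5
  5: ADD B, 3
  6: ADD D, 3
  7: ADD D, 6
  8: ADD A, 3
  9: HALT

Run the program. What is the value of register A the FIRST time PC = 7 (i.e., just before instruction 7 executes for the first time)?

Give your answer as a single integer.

Step 1: PC=0 exec 'MOV A, 3'. After: A=3 B=0 C=0 D=0 ZF=0 PC=1
Step 2: PC=1 exec 'MOV B, 2'. After: A=3 B=2 C=0 D=0 ZF=0 PC=2
Step 3: PC=2 exec 'SUB A, B'. After: A=1 B=2 C=0 D=0 ZF=0 PC=3
Step 4: PC=3 exec 'JNZ 5'. After: A=1 B=2 C=0 D=0 ZF=0 PC=5
Step 5: PC=5 exec 'ADD B, 3'. After: A=1 B=5 C=0 D=0 ZF=0 PC=6
Step 6: PC=6 exec 'ADD D, 3'. After: A=1 B=5 C=0 D=3 ZF=0 PC=7
First time PC=7: A=1

1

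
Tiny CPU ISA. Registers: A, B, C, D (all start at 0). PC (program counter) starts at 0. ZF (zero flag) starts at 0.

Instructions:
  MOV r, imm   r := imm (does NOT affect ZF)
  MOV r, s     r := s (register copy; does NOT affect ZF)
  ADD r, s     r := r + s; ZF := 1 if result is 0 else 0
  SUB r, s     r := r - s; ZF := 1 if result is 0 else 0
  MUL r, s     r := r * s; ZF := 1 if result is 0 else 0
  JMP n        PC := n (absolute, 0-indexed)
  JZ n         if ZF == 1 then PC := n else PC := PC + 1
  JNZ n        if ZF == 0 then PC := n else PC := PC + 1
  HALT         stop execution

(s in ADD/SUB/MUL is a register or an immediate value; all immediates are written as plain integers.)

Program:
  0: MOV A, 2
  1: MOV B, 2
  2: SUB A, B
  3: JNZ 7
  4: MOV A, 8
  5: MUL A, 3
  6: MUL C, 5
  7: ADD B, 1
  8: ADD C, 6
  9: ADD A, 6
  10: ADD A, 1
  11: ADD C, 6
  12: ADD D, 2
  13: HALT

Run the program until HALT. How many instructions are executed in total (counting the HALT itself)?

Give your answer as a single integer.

Answer: 14

Derivation:
Step 1: PC=0 exec 'MOV A, 2'. After: A=2 B=0 C=0 D=0 ZF=0 PC=1
Step 2: PC=1 exec 'MOV B, 2'. After: A=2 B=2 C=0 D=0 ZF=0 PC=2
Step 3: PC=2 exec 'SUB A, B'. After: A=0 B=2 C=0 D=0 ZF=1 PC=3
Step 4: PC=3 exec 'JNZ 7'. After: A=0 B=2 C=0 D=0 ZF=1 PC=4
Step 5: PC=4 exec 'MOV A, 8'. After: A=8 B=2 C=0 D=0 ZF=1 PC=5
Step 6: PC=5 exec 'MUL A, 3'. After: A=24 B=2 C=0 D=0 ZF=0 PC=6
Step 7: PC=6 exec 'MUL C, 5'. After: A=24 B=2 C=0 D=0 ZF=1 PC=7
Step 8: PC=7 exec 'ADD B, 1'. After: A=24 B=3 C=0 D=0 ZF=0 PC=8
Step 9: PC=8 exec 'ADD C, 6'. After: A=24 B=3 C=6 D=0 ZF=0 PC=9
Step 10: PC=9 exec 'ADD A, 6'. After: A=30 B=3 C=6 D=0 ZF=0 PC=10
Step 11: PC=10 exec 'ADD A, 1'. After: A=31 B=3 C=6 D=0 ZF=0 PC=11
Step 12: PC=11 exec 'ADD C, 6'. After: A=31 B=3 C=12 D=0 ZF=0 PC=12
Step 13: PC=12 exec 'ADD D, 2'. After: A=31 B=3 C=12 D=2 ZF=0 PC=13
Step 14: PC=13 exec 'HALT'. After: A=31 B=3 C=12 D=2 ZF=0 PC=13 HALTED
Total instructions executed: 14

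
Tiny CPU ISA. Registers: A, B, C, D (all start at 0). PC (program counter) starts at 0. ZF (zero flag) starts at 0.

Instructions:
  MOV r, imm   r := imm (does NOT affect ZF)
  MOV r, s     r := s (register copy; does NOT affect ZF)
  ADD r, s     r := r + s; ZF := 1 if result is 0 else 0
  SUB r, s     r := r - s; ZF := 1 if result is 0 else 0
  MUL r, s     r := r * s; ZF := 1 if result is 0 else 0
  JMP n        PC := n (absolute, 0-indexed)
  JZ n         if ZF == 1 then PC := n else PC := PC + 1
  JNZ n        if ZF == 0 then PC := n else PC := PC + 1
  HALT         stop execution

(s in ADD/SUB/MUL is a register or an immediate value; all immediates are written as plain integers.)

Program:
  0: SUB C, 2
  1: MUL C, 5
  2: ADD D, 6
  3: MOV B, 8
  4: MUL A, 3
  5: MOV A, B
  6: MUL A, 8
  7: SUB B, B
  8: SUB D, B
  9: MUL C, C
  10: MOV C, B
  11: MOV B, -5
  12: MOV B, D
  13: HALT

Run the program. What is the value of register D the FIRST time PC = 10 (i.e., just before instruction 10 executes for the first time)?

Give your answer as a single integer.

Step 1: PC=0 exec 'SUB C, 2'. After: A=0 B=0 C=-2 D=0 ZF=0 PC=1
Step 2: PC=1 exec 'MUL C, 5'. After: A=0 B=0 C=-10 D=0 ZF=0 PC=2
Step 3: PC=2 exec 'ADD D, 6'. After: A=0 B=0 C=-10 D=6 ZF=0 PC=3
Step 4: PC=3 exec 'MOV B, 8'. After: A=0 B=8 C=-10 D=6 ZF=0 PC=4
Step 5: PC=4 exec 'MUL A, 3'. After: A=0 B=8 C=-10 D=6 ZF=1 PC=5
Step 6: PC=5 exec 'MOV A, B'. After: A=8 B=8 C=-10 D=6 ZF=1 PC=6
Step 7: PC=6 exec 'MUL A, 8'. After: A=64 B=8 C=-10 D=6 ZF=0 PC=7
Step 8: PC=7 exec 'SUB B, B'. After: A=64 B=0 C=-10 D=6 ZF=1 PC=8
Step 9: PC=8 exec 'SUB D, B'. After: A=64 B=0 C=-10 D=6 ZF=0 PC=9
Step 10: PC=9 exec 'MUL C, C'. After: A=64 B=0 C=100 D=6 ZF=0 PC=10
First time PC=10: D=6

6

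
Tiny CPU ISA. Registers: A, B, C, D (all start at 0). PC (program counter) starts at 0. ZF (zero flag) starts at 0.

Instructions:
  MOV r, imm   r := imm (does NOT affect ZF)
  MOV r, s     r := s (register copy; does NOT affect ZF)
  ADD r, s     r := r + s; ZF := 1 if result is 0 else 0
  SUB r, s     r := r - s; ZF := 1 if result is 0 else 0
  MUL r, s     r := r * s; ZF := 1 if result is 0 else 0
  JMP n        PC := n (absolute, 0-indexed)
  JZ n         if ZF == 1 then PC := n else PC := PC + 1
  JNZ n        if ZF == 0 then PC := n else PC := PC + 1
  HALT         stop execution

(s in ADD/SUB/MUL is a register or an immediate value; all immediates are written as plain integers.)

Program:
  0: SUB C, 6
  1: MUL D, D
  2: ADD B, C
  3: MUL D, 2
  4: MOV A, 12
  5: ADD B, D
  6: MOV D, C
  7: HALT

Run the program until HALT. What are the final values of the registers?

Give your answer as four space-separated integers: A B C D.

Step 1: PC=0 exec 'SUB C, 6'. After: A=0 B=0 C=-6 D=0 ZF=0 PC=1
Step 2: PC=1 exec 'MUL D, D'. After: A=0 B=0 C=-6 D=0 ZF=1 PC=2
Step 3: PC=2 exec 'ADD B, C'. After: A=0 B=-6 C=-6 D=0 ZF=0 PC=3
Step 4: PC=3 exec 'MUL D, 2'. After: A=0 B=-6 C=-6 D=0 ZF=1 PC=4
Step 5: PC=4 exec 'MOV A, 12'. After: A=12 B=-6 C=-6 D=0 ZF=1 PC=5
Step 6: PC=5 exec 'ADD B, D'. After: A=12 B=-6 C=-6 D=0 ZF=0 PC=6
Step 7: PC=6 exec 'MOV D, C'. After: A=12 B=-6 C=-6 D=-6 ZF=0 PC=7
Step 8: PC=7 exec 'HALT'. After: A=12 B=-6 C=-6 D=-6 ZF=0 PC=7 HALTED

Answer: 12 -6 -6 -6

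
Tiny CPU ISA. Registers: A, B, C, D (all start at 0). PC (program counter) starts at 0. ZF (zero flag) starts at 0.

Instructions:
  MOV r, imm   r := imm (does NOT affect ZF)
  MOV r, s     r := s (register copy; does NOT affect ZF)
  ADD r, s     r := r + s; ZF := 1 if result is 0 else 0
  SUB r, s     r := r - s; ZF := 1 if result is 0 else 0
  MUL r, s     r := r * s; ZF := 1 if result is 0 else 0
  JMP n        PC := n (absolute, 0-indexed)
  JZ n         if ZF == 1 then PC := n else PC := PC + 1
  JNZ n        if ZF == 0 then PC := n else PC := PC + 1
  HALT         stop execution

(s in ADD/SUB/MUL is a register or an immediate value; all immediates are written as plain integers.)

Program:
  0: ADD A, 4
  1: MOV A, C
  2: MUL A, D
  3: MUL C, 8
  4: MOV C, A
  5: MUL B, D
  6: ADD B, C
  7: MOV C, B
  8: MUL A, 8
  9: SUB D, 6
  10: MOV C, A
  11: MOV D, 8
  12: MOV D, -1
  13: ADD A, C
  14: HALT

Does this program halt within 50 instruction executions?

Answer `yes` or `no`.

Step 1: PC=0 exec 'ADD A, 4'. After: A=4 B=0 C=0 D=0 ZF=0 PC=1
Step 2: PC=1 exec 'MOV A, C'. After: A=0 B=0 C=0 D=0 ZF=0 PC=2
Step 3: PC=2 exec 'MUL A, D'. After: A=0 B=0 C=0 D=0 ZF=1 PC=3
Step 4: PC=3 exec 'MUL C, 8'. After: A=0 B=0 C=0 D=0 ZF=1 PC=4
Step 5: PC=4 exec 'MOV C, A'. After: A=0 B=0 C=0 D=0 ZF=1 PC=5
Step 6: PC=5 exec 'MUL B, D'. After: A=0 B=0 C=0 D=0 ZF=1 PC=6
Step 7: PC=6 exec 'ADD B, C'. After: A=0 B=0 C=0 D=0 ZF=1 PC=7
Step 8: PC=7 exec 'MOV C, B'. After: A=0 B=0 C=0 D=0 ZF=1 PC=8
Step 9: PC=8 exec 'MUL A, 8'. After: A=0 B=0 C=0 D=0 ZF=1 PC=9
Step 10: PC=9 exec 'SUB D, 6'. After: A=0 B=0 C=0 D=-6 ZF=0 PC=10
Step 11: PC=10 exec 'MOV C, A'. After: A=0 B=0 C=0 D=-6 ZF=0 PC=11
Step 12: PC=11 exec 'MOV D, 8'. After: A=0 B=0 C=0 D=8 ZF=0 PC=12
Step 13: PC=12 exec 'MOV D, -1'. After: A=0 B=0 C=0 D=-1 ZF=0 PC=13
Step 14: PC=13 exec 'ADD A, C'. After: A=0 B=0 C=0 D=-1 ZF=1 PC=14
Step 15: PC=14 exec 'HALT'. After: A=0 B=0 C=0 D=-1 ZF=1 PC=14 HALTED

Answer: yes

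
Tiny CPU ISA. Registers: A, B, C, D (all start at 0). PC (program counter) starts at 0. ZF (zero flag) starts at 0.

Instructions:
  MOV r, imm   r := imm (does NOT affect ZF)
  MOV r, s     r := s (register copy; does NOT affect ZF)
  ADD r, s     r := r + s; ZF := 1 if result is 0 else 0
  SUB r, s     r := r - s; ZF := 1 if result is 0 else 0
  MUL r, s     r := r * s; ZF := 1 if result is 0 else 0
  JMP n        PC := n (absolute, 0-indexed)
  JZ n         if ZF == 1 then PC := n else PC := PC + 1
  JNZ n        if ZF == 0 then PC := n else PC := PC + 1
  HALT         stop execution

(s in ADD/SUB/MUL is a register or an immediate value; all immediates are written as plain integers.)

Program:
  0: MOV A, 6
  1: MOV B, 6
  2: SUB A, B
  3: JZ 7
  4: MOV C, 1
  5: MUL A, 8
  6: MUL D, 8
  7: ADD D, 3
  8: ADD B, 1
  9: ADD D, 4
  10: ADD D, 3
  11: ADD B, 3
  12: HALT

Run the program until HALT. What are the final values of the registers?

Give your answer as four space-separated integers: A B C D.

Answer: 0 10 0 10

Derivation:
Step 1: PC=0 exec 'MOV A, 6'. After: A=6 B=0 C=0 D=0 ZF=0 PC=1
Step 2: PC=1 exec 'MOV B, 6'. After: A=6 B=6 C=0 D=0 ZF=0 PC=2
Step 3: PC=2 exec 'SUB A, B'. After: A=0 B=6 C=0 D=0 ZF=1 PC=3
Step 4: PC=3 exec 'JZ 7'. After: A=0 B=6 C=0 D=0 ZF=1 PC=7
Step 5: PC=7 exec 'ADD D, 3'. After: A=0 B=6 C=0 D=3 ZF=0 PC=8
Step 6: PC=8 exec 'ADD B, 1'. After: A=0 B=7 C=0 D=3 ZF=0 PC=9
Step 7: PC=9 exec 'ADD D, 4'. After: A=0 B=7 C=0 D=7 ZF=0 PC=10
Step 8: PC=10 exec 'ADD D, 3'. After: A=0 B=7 C=0 D=10 ZF=0 PC=11
Step 9: PC=11 exec 'ADD B, 3'. After: A=0 B=10 C=0 D=10 ZF=0 PC=12
Step 10: PC=12 exec 'HALT'. After: A=0 B=10 C=0 D=10 ZF=0 PC=12 HALTED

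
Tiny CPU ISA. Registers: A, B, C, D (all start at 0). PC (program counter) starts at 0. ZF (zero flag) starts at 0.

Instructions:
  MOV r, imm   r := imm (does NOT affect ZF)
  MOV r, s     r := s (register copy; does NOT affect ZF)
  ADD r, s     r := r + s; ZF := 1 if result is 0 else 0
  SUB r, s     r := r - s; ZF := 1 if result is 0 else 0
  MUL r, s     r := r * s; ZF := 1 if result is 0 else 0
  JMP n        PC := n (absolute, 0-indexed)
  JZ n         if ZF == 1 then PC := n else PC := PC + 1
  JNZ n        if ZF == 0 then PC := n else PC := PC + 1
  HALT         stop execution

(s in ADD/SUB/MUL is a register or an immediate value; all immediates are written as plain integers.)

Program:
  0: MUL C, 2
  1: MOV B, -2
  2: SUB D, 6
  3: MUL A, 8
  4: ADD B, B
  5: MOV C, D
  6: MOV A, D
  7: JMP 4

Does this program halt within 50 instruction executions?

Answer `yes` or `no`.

Step 1: PC=0 exec 'MUL C, 2'. After: A=0 B=0 C=0 D=0 ZF=1 PC=1
Step 2: PC=1 exec 'MOV B, -2'. After: A=0 B=-2 C=0 D=0 ZF=1 PC=2
Step 3: PC=2 exec 'SUB D, 6'. After: A=0 B=-2 C=0 D=-6 ZF=0 PC=3
Step 4: PC=3 exec 'MUL A, 8'. After: A=0 B=-2 C=0 D=-6 ZF=1 PC=4
Step 5: PC=4 exec 'ADD B, B'. After: A=0 B=-4 C=0 D=-6 ZF=0 PC=5
Step 6: PC=5 exec 'MOV C, D'. After: A=0 B=-4 C=-6 D=-6 ZF=0 PC=6
Step 7: PC=6 exec 'MOV A, D'. After: A=-6 B=-4 C=-6 D=-6 ZF=0 PC=7
Step 8: PC=7 exec 'JMP 4'. After: A=-6 B=-4 C=-6 D=-6 ZF=0 PC=4
Step 9: PC=4 exec 'ADD B, B'. After: A=-6 B=-8 C=-6 D=-6 ZF=0 PC=5
Step 10: PC=5 exec 'MOV C, D'. After: A=-6 B=-8 C=-6 D=-6 ZF=0 PC=6
Step 11: PC=6 exec 'MOV A, D'. After: A=-6 B=-8 C=-6 D=-6 ZF=0 PC=7
Step 12: PC=7 exec 'JMP 4'. After: A=-6 B=-8 C=-6 D=-6 ZF=0 PC=4
Step 13: PC=4 exec 'ADD B, B'. After: A=-6 B=-16 C=-6 D=-6 ZF=0 PC=5
Step 14: PC=5 exec 'MOV C, D'. After: A=-6 B=-16 C=-6 D=-6 ZF=0 PC=6
Step 15: PC=6 exec 'MOV A, D'. After: A=-6 B=-16 C=-6 D=-6 ZF=0 PC=7
After 50 steps: not halted. PC revisits the same instructions with no path to HALT; will never halt.

Answer: no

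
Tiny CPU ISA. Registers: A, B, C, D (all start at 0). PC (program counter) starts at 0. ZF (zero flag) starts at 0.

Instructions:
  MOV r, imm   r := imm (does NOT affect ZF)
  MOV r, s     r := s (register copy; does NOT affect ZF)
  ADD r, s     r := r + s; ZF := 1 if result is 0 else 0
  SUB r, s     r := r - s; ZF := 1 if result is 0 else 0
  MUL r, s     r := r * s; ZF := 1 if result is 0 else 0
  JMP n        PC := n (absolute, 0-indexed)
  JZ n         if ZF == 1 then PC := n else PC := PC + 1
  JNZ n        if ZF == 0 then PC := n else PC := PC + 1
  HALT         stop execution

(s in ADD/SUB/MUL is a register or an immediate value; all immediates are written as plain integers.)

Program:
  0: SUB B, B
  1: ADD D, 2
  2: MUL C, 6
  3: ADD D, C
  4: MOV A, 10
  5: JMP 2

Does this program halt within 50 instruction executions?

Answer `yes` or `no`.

Step 1: PC=0 exec 'SUB B, B'. After: A=0 B=0 C=0 D=0 ZF=1 PC=1
Step 2: PC=1 exec 'ADD D, 2'. After: A=0 B=0 C=0 D=2 ZF=0 PC=2
Step 3: PC=2 exec 'MUL C, 6'. After: A=0 B=0 C=0 D=2 ZF=1 PC=3
Step 4: PC=3 exec 'ADD D, C'. After: A=0 B=0 C=0 D=2 ZF=0 PC=4
Step 5: PC=4 exec 'MOV A, 10'. After: A=10 B=0 C=0 D=2 ZF=0 PC=5
Step 6: PC=5 exec 'JMP 2'. After: A=10 B=0 C=0 D=2 ZF=0 PC=2
Step 7: PC=2 exec 'MUL C, 6'. After: A=10 B=0 C=0 D=2 ZF=1 PC=3
Step 8: PC=3 exec 'ADD D, C'. After: A=10 B=0 C=0 D=2 ZF=0 PC=4
Step 9: PC=4 exec 'MOV A, 10'. After: A=10 B=0 C=0 D=2 ZF=0 PC=5
State after step 9 equals state after step 5: the program is in a cycle of length 4 and will never halt.

Answer: no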